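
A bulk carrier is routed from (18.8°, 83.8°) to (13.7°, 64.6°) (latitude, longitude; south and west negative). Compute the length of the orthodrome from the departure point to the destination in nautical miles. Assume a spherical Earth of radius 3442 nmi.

Haversine: a = sin²(Δφ/2)+cos φ₁ cos φ₂ sin²(Δλ/2) = 0.02756;  σ = 2·atan2(√a,√(1−a))
σ = 19.112° → d = Rσ = 3442·0.33356 = 1148 nmi

1148 nmi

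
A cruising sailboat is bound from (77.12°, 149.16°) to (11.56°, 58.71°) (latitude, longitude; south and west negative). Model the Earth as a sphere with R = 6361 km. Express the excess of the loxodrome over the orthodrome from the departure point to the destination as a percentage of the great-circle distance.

Great circle: σ = 1.3759 rad → d_gc = Rσ = 8752.3 km
Rhumb: Δφ = -1.1442, Δλ = -1.5787, Δψ = -1.9783, q = Δφ/Δψ = 0.5784 → d_rh = R√(Δφ²+q²Δλ²) = 9311.8 km
Excess = (9311.8 − 8752.3) / 8752.3 = 559.5 / 8752.3 = 6.39% ≈ 6.4%

6.4%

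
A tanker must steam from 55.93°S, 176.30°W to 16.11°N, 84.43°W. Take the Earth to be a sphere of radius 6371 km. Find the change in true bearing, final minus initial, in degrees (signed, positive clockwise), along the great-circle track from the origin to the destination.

At departure: θ₁ = atan2(sin Δλ cos φ₂, cos φ₁ sin φ₂ − sin φ₁ cos φ₂ cos Δλ) = 82.32°
At arrival: θ₂ = atan2(sin Δλ cos φ₁, −cos φ₂ sin φ₁ + sin φ₂ cos φ₁ cos Δλ) = 35.30°
Δθ = θ₂ − θ₁ = -47.0°

-47.0°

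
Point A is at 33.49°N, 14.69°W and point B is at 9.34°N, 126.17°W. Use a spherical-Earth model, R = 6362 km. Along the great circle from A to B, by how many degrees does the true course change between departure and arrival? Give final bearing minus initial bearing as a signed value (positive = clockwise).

At departure: θ₁ = atan2(sin Δλ cos φ₂, cos φ₁ sin φ₂ − sin φ₁ cos φ₂ cos Δλ) = 290.03°
At arrival: θ₂ = atan2(sin Δλ cos φ₁, −cos φ₂ sin φ₁ + sin φ₂ cos φ₁ cos Δλ) = 232.57°
Δθ = θ₂ − θ₁ = -57.5°

-57.5°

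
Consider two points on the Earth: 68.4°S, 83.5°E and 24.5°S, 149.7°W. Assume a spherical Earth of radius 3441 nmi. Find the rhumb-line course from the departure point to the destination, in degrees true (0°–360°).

Meridional parts: M(φ₁)=-1.6567, M(φ₂)=-0.4413 → ΔM = +1.2155;  Δλ = +2.2131 rad
tan C = Δλ / ΔM = +1.8208 → C = 61.22°

61.2°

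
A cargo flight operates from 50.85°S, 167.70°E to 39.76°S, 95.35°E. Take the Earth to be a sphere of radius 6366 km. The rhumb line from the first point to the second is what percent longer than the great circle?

3.7%

Great circle: σ = 0.8722 rad → d_gc = Rσ = 5552.4 km
Rhumb: Δφ = +0.1936, Δλ = -1.2627, Δψ = +0.2765, q = Δφ/Δψ = 0.7000 → d_rh = R√(Δφ²+q²Δλ²) = 5760.2 km
Excess = (5760.2 − 5552.4) / 5552.4 = 207.8 / 5552.4 = 3.74% ≈ 3.7%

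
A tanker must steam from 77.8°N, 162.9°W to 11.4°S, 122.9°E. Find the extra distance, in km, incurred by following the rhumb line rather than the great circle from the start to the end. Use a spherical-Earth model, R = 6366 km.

351 km

Great circle: cos σ = sin φ₁ sin φ₂ + cos φ₁ cos φ₂ cos Δλ,  σ = 1.7080 rad → d_gc = 10873.2 km
Rhumb line: Δψ = -2.4364, q = Δφ/Δψ = 0.6390, d_rh = R√(Δφ²+q²Δλ²) = 11223.8 km
Excess = 11223.8 − 10873.2 = 350.6 ≈ 351 km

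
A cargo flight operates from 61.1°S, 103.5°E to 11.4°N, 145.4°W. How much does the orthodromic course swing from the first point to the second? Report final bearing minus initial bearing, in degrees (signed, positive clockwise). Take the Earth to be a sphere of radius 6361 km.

At departure: θ₁ = atan2(sin Δλ cos φ₂, cos φ₁ sin φ₂ − sin φ₁ cos φ₂ cos Δλ) = 103.14°
At arrival: θ₂ = atan2(sin Δλ cos φ₁, −cos φ₂ sin φ₁ + sin φ₂ cos φ₁ cos Δλ) = 28.69°
Δθ = θ₂ − θ₁ = -74.4°

-74.4°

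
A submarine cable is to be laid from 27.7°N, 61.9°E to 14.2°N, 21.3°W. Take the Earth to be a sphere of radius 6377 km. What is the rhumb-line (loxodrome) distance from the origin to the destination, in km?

8752 km

Δψ = ln[tan(π/4+φ₂/2)/tan(π/4+φ₁/2)] = -0.2531;  Δφ = -0.2356 rad,  Δλ = -1.4521 rad
q = Δφ/Δψ = 0.9311
d = R·√(Δφ² + q²Δλ²) = 6377·1.37243 = 8752 km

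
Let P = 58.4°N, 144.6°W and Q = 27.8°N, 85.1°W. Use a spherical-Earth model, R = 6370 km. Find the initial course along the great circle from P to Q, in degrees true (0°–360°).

θ = atan2( sin Δλ·cos φ₂ ,  cos φ₁ sin φ₂ − sin φ₁ cos φ₂ cos Δλ )
  = atan2(+0.7622, -0.1380) = 100.26°

100.3°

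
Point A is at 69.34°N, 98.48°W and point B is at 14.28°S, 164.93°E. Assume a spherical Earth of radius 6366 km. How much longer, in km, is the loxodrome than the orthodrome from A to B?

Great circle: cos σ = sin φ₁ sin φ₂ + cos φ₁ cos φ₂ cos Δλ,  σ = 1.8442 rad → d_gc = 11740.4 km
Rhumb line: Δψ = -1.9541, q = Δφ/Δψ = 0.7469, d_rh = R√(Δφ²+q²Δλ²) = 12270.4 km
Excess = 12270.4 − 11740.4 = 530.0 ≈ 530 km

530 km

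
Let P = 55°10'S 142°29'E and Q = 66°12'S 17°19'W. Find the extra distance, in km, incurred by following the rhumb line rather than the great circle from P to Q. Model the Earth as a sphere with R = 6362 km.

Great circle: cos σ = sin φ₁ sin φ₂ + cos φ₁ cos φ₂ cos Δλ,  σ = 1.0067 rad → d_gc = 6404.3 km
Rhumb line: Δψ = -0.3978, q = Δφ/Δψ = 0.4840, d_rh = R√(Δφ²+q²Δλ²) = 8675.4 km
Excess = 8675.4 − 6404.3 = 2271.1 ≈ 2271 km

2271 km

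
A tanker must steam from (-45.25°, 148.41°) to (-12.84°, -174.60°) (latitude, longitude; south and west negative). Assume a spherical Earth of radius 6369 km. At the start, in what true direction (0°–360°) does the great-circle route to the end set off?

55.9°

N = sin Δλ·cos φ₂ = +0.5866;  D = cos φ₁ sin φ₂ − sin φ₁ cos φ₂ cos Δλ = +0.3966
initial course = atan2(N, D) = 55.94°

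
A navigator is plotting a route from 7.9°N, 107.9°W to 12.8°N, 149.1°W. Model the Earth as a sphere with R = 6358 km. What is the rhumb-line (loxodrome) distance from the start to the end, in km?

Δψ = ln[tan(π/4+φ₂/2)/tan(π/4+φ₁/2)] = +0.0870;  Δφ = +0.0855 rad,  Δλ = -0.7191 rad
q = Δφ/Δψ = 0.9834
d = R·√(Δφ² + q²Δλ²) = 6358·0.71230 = 4529 km

4529 km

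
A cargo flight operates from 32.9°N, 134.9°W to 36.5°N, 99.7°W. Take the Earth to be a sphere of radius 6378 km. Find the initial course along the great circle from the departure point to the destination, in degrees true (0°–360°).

72.9°

N = sin Δλ·cos φ₂ = +0.4634;  D = cos φ₁ sin φ₂ − sin φ₁ cos φ₂ cos Δλ = +0.1426
initial course = atan2(N, D) = 72.89°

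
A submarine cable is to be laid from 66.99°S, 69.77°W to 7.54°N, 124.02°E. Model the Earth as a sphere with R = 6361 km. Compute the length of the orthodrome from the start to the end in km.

Haversine: a = sin²(Δφ/2)+cos φ₁ cos φ₂ sin²(Δλ/2) = 0.74856;  σ = 2·atan2(√a,√(1−a))
σ = 119.810° → d = Rσ = 6361·2.09107 = 13301 km

13301 km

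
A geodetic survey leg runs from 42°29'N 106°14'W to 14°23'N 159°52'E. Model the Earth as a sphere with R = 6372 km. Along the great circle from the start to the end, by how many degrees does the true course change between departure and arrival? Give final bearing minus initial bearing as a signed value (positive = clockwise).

Initial bearing θ₁ = atan2(sin Δλ cos φ₂, cos φ₁ sin φ₂ − sin φ₁ cos φ₂ cos Δλ) = 283.26°
Final bearing θ₂ = (initial bearing from the destination back to the start) + 180° = 227.82°
Δθ = θ₂ − θ₁ = -55.4°

-55.4°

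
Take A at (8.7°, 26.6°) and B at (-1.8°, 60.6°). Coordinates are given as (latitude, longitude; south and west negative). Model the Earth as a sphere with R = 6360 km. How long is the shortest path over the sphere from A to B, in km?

cos σ = sin φ₁ sin φ₂ + cos φ₁ cos φ₂ cos Δλ
      = sin(8.70°)sin(-1.80°) + cos(8.70°)cos(-1.80°)cos(34.00°) = 0.8143
σ = 35.478° → d = Rσ = 6360·0.61920 = 3938 km

3938 km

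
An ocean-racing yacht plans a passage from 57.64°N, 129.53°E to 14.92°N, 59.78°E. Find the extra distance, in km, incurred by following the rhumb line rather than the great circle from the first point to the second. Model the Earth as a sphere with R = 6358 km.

193 km

Great circle: cos σ = sin φ₁ sin φ₂ + cos φ₁ cos φ₂ cos Δλ,  σ = 1.1631 rad → d_gc = 7395.0 km
Rhumb line: Δψ = -0.9740, q = Δφ/Δψ = 0.7655, d_rh = R√(Δφ²+q²Δλ²) = 7588.2 km
Excess = 7588.2 − 7395.0 = 193.2 ≈ 193 km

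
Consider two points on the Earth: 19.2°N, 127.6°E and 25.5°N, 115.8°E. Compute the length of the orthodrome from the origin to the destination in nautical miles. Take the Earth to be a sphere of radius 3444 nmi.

cos σ = sin φ₁ sin φ₂ + cos φ₁ cos φ₂ cos Δλ
      = sin(19.20°)sin(25.50°) + cos(19.20°)cos(25.50°)cos(-11.80°) = 0.9759
σ = 12.592° → d = Rσ = 3444·0.21977 = 757 nmi

757 nmi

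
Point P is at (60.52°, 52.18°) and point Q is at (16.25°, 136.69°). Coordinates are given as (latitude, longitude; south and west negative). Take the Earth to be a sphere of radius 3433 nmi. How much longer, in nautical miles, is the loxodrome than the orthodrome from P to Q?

Great circle: cos σ = sin φ₁ sin φ₂ + cos φ₁ cos φ₂ cos Δλ,  σ = 1.2778 rad → d_gc = 4386.77 nmi
Rhumb line: Δψ = -1.0478, q = Δφ/Δψ = 0.7374, d_rh = R√(Δφ²+q²Δλ²) = 4580.33 nmi
Excess = 4580.33 − 4386.77 = 193.56 ≈ 194 nmi

194 nmi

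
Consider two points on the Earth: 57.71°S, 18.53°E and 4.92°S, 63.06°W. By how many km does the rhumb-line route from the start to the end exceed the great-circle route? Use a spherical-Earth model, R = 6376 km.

Great circle: cos σ = sin φ₁ sin φ₂ + cos φ₁ cos φ₂ cos Δλ,  σ = 1.4199 rad → d_gc = 9053.2 km
Rhumb line: Δψ = +1.1537, q = Δφ/Δψ = 0.7986, d_rh = R√(Δφ²+q²Δλ²) = 9332.2 km
Excess = 9332.2 − 9053.2 = 279.0 ≈ 279 km

279 km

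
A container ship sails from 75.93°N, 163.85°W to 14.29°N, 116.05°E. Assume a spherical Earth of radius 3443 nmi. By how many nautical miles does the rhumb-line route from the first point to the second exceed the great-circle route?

220 nmi

Great circle: cos σ = sin φ₁ sin φ₂ + cos φ₁ cos φ₂ cos Δλ,  σ = 1.2871 rad → d_gc = 4431.4 nmi
Rhumb line: Δψ = -1.8403, q = Δφ/Δψ = 0.5846, d_rh = R√(Δφ²+q²Δλ²) = 4651.7 nmi
Excess = 4651.7 − 4431.4 = 220.3 ≈ 220 nmi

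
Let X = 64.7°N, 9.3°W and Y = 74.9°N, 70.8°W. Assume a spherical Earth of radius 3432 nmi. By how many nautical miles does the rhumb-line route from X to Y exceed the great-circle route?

Great circle: cos σ = sin φ₁ sin φ₂ + cos φ₁ cos φ₂ cos Δλ,  σ = 0.3872 rad → d_gc = 1328.7 nmi
Rhumb line: Δψ = +0.5267, q = Δφ/Δψ = 0.3380, d_rh = R√(Δφ²+q²Δλ²) = 1386.9 nmi
Excess = 1386.9 − 1328.7 = 58.2 ≈ 58 nmi

58 nmi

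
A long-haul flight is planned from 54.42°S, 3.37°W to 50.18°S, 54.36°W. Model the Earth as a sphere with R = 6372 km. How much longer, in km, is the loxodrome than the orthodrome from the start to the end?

Great circle: cos σ = sin φ₁ sin φ₂ + cos φ₁ cos φ₂ cos Δλ,  σ = 0.5371 rad → d_gc = 3422.4 km
Rhumb line: Δψ = +0.1211, q = Δφ/Δψ = 0.6109, d_rh = R√(Δφ²+q²Δλ²) = 3496.3 km
Excess = 3496.3 − 3422.4 = 73.9 ≈ 74 km

74 km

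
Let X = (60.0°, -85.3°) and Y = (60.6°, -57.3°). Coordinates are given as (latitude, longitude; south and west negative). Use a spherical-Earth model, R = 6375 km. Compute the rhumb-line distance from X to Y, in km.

1545 km

Δψ = ln[tan(π/4+φ₂/2)/tan(π/4+φ₁/2)] = +0.0211;  Δφ = +0.0105 rad,  Δλ = +0.4887 rad
q = Δφ/Δψ = 0.4954
d = R·√(Δφ² + q²Δλ²) = 6375·0.24235 = 1545 km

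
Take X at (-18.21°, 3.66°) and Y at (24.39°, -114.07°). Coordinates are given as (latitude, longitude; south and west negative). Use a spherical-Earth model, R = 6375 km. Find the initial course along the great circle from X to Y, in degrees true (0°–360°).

θ = atan2( sin Δλ·cos φ₂ ,  cos φ₁ sin φ₂ − sin φ₁ cos φ₂ cos Δλ )
  = atan2(-0.8062, +0.2598) = 287.86°

287.9°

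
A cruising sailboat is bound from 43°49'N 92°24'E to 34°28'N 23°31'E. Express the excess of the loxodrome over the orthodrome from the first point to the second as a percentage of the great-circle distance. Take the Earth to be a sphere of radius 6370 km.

2.7%

Great circle: σ = 0.9196 rad → d_gc = Rσ = 5857.8 km
Rhumb: Δφ = -0.1632, Δλ = -1.2022, Δψ = -0.2110, q = Δφ/Δψ = 0.7736 → d_rh = R√(Δφ²+q²Δλ²) = 6014.8 km
Excess = (6014.8 − 5857.8) / 5857.8 = 157.0 / 5857.8 = 2.68% ≈ 2.7%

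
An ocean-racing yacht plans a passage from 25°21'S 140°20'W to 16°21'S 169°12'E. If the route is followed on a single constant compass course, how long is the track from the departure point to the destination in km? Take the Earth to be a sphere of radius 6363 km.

Δψ = ln[tan(π/4+φ₂/2)/tan(π/4+φ₁/2)] = +0.1683;  Δφ = +0.1571 rad,  Δλ = -0.8808 rad
q = Δφ/Δψ = 0.9333
d = R·√(Δφ² + q²Δλ²) = 6363·0.83691 = 5325 km

5325 km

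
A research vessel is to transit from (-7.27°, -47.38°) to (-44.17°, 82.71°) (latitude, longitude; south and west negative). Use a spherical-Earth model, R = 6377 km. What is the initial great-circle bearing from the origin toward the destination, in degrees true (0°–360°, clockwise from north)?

143.8°

N = sin Δλ·cos φ₂ = +0.5487;  D = cos φ₁ sin φ₂ − sin φ₁ cos φ₂ cos Δλ = -0.7496
initial course = atan2(N, D) = 143.80°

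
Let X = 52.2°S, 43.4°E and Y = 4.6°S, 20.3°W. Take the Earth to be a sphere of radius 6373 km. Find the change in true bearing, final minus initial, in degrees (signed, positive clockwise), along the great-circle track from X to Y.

+35.8°

At departure: θ₁ = atan2(sin Δλ cos φ₂, cos φ₁ sin φ₂ − sin φ₁ cos φ₂ cos Δλ) = 288.55°
At arrival: θ₂ = atan2(sin Δλ cos φ₁, −cos φ₂ sin φ₁ + sin φ₂ cos φ₁ cos Δλ) = 324.34°
Δθ = θ₂ − θ₁ = +35.8°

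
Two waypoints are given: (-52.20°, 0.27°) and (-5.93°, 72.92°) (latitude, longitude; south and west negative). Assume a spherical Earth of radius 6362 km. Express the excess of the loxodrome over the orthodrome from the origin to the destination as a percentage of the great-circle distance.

Great circle: σ = 1.3042 rad → d_gc = Rσ = 8297.5 km
Rhumb: Δφ = +0.8076, Δλ = +1.2680, Δψ = +0.9682, q = Δφ/Δψ = 0.8341 → d_rh = R√(Δφ²+q²Δλ²) = 8466.0 km
Excess = (8466.0 − 8297.5) / 8297.5 = 168.5 / 8297.5 = 2.03% ≈ 2.0%

2.0%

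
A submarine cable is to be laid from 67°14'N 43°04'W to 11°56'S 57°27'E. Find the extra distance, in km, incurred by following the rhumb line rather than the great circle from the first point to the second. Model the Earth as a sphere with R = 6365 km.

569 km

Great circle: cos σ = sin φ₁ sin φ₂ + cos φ₁ cos φ₂ cos Δλ,  σ = 1.8336 rad → d_gc = 11670.7 km
Rhumb line: Δψ = -1.8126, q = Δφ/Δψ = 0.7623, d_rh = R√(Δφ²+q²Δλ²) = 12239.3 km
Excess = 12239.3 − 11670.7 = 568.6 ≈ 569 km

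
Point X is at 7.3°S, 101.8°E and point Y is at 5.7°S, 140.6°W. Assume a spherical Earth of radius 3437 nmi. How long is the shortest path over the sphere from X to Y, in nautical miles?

6983 nmi

Haversine: a = sin²(Δφ/2)+cos φ₁ cos φ₂ sin²(Δλ/2) = 0.72232;  σ = 2·atan2(√a,√(1−a))
σ = 116.401° → d = Rσ = 3437·2.03158 = 6983 nmi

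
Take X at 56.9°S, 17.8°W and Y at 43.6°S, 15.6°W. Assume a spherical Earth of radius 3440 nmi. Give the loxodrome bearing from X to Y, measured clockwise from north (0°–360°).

6.0°

Δψ = ln[tan(π/4+φ₂/2)/tan(π/4+φ₁/2)] = +0.3662
Δλ = +0.0384 rad (taken the short way round)
course = atan2(Δλ, Δψ) = 5.99°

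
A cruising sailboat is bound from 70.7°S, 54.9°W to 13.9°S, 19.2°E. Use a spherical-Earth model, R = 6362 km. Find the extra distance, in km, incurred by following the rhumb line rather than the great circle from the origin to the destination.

Great circle: cos σ = sin φ₁ sin φ₂ + cos φ₁ cos φ₂ cos Δλ,  σ = 1.2507 rad → d_gc = 7957.2 km
Rhumb line: Δψ = +1.5267, q = Δφ/Δψ = 0.6493, d_rh = R√(Δφ²+q²Δλ²) = 8265.6 km
Excess = 8265.6 − 7957.2 = 308.4 ≈ 308 km

308 km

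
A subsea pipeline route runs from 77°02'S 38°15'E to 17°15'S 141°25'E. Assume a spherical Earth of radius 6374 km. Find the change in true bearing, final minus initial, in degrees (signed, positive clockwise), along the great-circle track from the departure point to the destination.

-93.7°

At departure: θ₁ = atan2(sin Δλ cos φ₂, cos φ₁ sin φ₂ − sin φ₁ cos φ₂ cos Δλ) = 106.67°
At arrival: θ₂ = atan2(sin Δλ cos φ₁, −cos φ₂ sin φ₁ + sin φ₂ cos φ₁ cos Δλ) = 13.01°
Δθ = θ₂ − θ₁ = -93.7°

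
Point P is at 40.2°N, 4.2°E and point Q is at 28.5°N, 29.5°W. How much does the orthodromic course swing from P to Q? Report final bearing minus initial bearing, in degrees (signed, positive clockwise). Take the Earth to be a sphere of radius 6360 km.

Initial bearing θ₁ = atan2(sin Δλ cos φ₂, cos φ₁ sin φ₂ − sin φ₁ cos φ₂ cos Δλ) = 257.57°
Final bearing θ₂ = (initial bearing from the destination back to the start) + 180° = 238.08°
Δθ = θ₂ − θ₁ = -19.5°

-19.5°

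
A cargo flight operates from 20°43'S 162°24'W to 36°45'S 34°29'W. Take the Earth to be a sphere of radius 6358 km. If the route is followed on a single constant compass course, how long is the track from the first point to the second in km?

12509 km

Rhumb course C = atan2(Δλ, Δψ) with Δψ = ln[tan(π/4+φ₂/2)/tan(π/4+φ₁/2)] = -0.3208, Δλ = +2.2326 → C = 98.18°
d = R·|Δφ| / |cos C| = 6358·0.27983 / 0.14224 = 12509 km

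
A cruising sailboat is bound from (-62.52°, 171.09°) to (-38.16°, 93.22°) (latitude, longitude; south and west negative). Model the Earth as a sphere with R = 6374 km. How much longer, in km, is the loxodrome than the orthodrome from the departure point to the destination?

Great circle: cos σ = sin φ₁ sin φ₂ + cos φ₁ cos φ₂ cos Δλ,  σ = 0.8964 rad → d_gc = 5713.96 km
Rhumb line: Δψ = +0.6869, q = Δφ/Δψ = 0.6189, d_rh = R√(Δφ²+q²Δλ²) = 6007.51 km
Excess = 6007.51 − 5713.96 = 293.55 ≈ 294 km

294 km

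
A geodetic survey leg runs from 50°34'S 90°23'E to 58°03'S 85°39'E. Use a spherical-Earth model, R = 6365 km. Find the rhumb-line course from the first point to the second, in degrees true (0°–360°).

Δψ = ln[tan(π/4+φ₂/2)/tan(π/4+φ₁/2)] = -0.2246
Δλ = -0.0826 rad (taken the short way round)
course = atan2(Δλ, Δψ) = 200.19°

200.2°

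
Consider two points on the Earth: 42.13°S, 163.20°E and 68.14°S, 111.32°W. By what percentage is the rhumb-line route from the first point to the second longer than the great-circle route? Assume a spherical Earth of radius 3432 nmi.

7.0%

Great circle: σ = 0.8706 rad → d_gc = Rσ = 2988.0 nmi
Rhumb: Δφ = -0.4540, Δλ = +1.4919, Δψ = -0.8323, q = Δφ/Δψ = 0.5455 → d_rh = R√(Δφ²+q²Δλ²) = 3198.0 nmi
Excess = (3198.0 − 2988.0) / 2988.0 = 210.0 / 2988.0 = 7.03% ≈ 7.0%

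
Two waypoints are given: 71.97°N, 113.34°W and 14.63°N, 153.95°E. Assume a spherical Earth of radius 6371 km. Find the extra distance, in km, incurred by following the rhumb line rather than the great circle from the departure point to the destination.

Great circle: cos σ = sin φ₁ sin φ₂ + cos φ₁ cos φ₂ cos Δλ,  σ = 1.3428 rad → d_gc = 8555.1 km
Rhumb line: Δψ = -1.5829, q = Δφ/Δψ = 0.6322, d_rh = R√(Δφ²+q²Δλ²) = 9117.8 km
Excess = 9117.8 − 8555.1 = 562.7 ≈ 563 km

563 km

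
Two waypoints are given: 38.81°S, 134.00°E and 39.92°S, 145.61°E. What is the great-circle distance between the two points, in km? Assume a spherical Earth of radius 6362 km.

1004 km

Haversine: a = sin²(Δφ/2)+cos φ₁ cos φ₂ sin²(Δλ/2) = 0.00621;  σ = 2·atan2(√a,√(1−a))
σ = 9.038° → d = Rσ = 6362·0.15774 = 1004 km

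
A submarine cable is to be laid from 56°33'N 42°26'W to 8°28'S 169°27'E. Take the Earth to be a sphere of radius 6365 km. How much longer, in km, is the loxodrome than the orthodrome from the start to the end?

Great circle: cos σ = sin φ₁ sin φ₂ + cos φ₁ cos φ₂ cos Δλ,  σ = 2.1967 rad → d_gc = 13981.7 km
Rhumb line: Δψ = -1.3507, q = Δφ/Δψ = 0.8402, d_rh = R√(Δφ²+q²Δλ²) = 15597.3 km
Excess = 15597.3 − 13981.7 = 1615.6 ≈ 1616 km

1616 km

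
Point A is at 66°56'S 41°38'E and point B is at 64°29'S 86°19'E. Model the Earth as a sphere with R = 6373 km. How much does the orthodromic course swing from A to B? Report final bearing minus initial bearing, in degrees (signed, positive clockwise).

Initial bearing θ₁ = atan2(sin Δλ cos φ₂, cos φ₁ sin φ₂ − sin φ₁ cos φ₂ cos Δλ) = 103.33°
Final bearing θ₂ = (initial bearing from the destination back to the start) + 180° = 62.25°
Δθ = θ₂ − θ₁ = -41.1°

-41.1°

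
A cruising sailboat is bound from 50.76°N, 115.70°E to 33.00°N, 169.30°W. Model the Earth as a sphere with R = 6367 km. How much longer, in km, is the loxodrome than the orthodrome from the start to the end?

Great circle: cos σ = sin φ₁ sin φ₂ + cos φ₁ cos φ₂ cos Δλ,  σ = 0.9775 rad → d_gc = 6223.5 km
Rhumb line: Δψ = -0.4208, q = Δφ/Δψ = 0.7367, d_rh = R√(Δφ²+q²Δλ²) = 6449.3 km
Excess = 6449.3 − 6223.5 = 225.8 ≈ 226 km

226 km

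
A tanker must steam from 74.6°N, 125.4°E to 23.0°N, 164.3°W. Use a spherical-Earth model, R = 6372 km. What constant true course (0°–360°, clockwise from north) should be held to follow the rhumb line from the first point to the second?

142.3°

Meridional parts: M(φ₁)=+2.0010, M(φ₂)=+0.4127 → ΔM = -1.5883;  Δλ = +1.2270 rad
tan C = Δλ / ΔM = -0.7725 → C = 142.31°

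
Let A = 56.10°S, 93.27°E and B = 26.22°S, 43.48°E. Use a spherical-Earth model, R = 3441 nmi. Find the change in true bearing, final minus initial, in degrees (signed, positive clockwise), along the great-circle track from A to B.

+35.1°

At departure: θ₁ = atan2(sin Δλ cos φ₂, cos φ₁ sin φ₂ − sin φ₁ cos φ₂ cos Δλ) = 288.88°
At arrival: θ₂ = atan2(sin Δλ cos φ₁, −cos φ₂ sin φ₁ + sin φ₂ cos φ₁ cos Δλ) = 323.97°
Δθ = θ₂ − θ₁ = +35.1°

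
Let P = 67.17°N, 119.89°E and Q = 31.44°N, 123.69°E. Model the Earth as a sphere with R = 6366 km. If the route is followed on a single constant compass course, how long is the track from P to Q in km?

3978 km

Rhumb course C = atan2(Δλ, Δψ) with Δψ = ln[tan(π/4+φ₂/2)/tan(π/4+φ₁/2)] = -1.0214, Δλ = +0.0663 → C = 176.28°
d = R·|Δφ| / |cos C| = 6366·0.62361 / 0.99790 = 3978 km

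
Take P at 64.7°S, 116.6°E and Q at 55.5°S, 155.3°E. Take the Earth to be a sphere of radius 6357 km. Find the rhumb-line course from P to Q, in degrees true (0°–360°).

Δψ = ln[tan(π/4+φ₂/2)/tan(π/4+φ₁/2)] = +0.3246
Δλ = +0.6754 rad (taken the short way round)
course = atan2(Δλ, Δψ) = 64.33°

64.3°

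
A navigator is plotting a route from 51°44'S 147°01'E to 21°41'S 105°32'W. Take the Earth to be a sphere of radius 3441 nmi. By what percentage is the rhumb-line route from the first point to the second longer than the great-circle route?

7.2%

Great circle: σ = 1.4530 rad → d_gc = Rσ = 4999.8 nmi
Rhumb: Δφ = +0.5245, Δλ = +1.8754, Δψ = +0.6708, q = Δφ/Δψ = 0.7819 → d_rh = R√(Δφ²+q²Δλ²) = 5358.4 nmi
Excess = (5358.4 − 4999.8) / 4999.8 = 358.6 / 4999.8 = 7.17% ≈ 7.2%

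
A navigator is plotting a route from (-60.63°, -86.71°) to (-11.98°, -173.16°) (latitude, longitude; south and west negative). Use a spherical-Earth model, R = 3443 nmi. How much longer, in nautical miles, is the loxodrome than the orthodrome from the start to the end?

203 nmi

Great circle: cos σ = sin φ₁ sin φ₂ + cos φ₁ cos φ₂ cos Δλ,  σ = 1.3586 rad → d_gc = 4677.7 nmi
Rhumb line: Δψ = +1.1285, q = Δφ/Δψ = 0.7524, d_rh = R√(Δφ²+q²Δλ²) = 4881.0 nmi
Excess = 4881.0 − 4677.7 = 203.3 ≈ 203 nmi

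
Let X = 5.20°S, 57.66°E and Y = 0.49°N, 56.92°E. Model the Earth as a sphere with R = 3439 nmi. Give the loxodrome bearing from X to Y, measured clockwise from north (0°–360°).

Δψ = ln[tan(π/4+φ₂/2)/tan(π/4+φ₁/2)] = +0.0994
Δλ = -0.0129 rad (taken the short way round)
course = atan2(Δλ, Δψ) = 352.60°

352.6°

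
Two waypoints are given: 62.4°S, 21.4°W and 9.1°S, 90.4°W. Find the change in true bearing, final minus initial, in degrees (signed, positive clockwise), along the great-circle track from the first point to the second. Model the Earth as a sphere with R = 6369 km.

+48.4°

Initial bearing θ₁ = atan2(sin Δλ cos φ₂, cos φ₁ sin φ₂ − sin φ₁ cos φ₂ cos Δλ) = 284.61°
Final bearing θ₂ = (initial bearing from the destination back to the start) + 180° = 333.00°
Δθ = θ₂ − θ₁ = +48.4°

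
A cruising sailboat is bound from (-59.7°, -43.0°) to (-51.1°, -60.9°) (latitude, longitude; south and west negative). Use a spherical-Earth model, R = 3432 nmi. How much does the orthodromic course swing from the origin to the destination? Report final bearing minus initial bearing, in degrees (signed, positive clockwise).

+14.8°

At departure: θ₁ = atan2(sin Δλ cos φ₂, cos φ₁ sin φ₂ − sin φ₁ cos φ₂ cos Δλ) = 302.57°
At arrival: θ₂ = atan2(sin Δλ cos φ₁, −cos φ₂ sin φ₁ + sin φ₂ cos φ₁ cos Δλ) = 317.38°
Δθ = θ₂ − θ₁ = +14.8°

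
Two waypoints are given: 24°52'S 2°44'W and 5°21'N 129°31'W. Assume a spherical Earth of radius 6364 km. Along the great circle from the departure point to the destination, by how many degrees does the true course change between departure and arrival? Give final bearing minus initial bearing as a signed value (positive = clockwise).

+38.6°

Initial bearing θ₁ = atan2(sin Δλ cos φ₂, cos φ₁ sin φ₂ − sin φ₁ cos φ₂ cos Δλ) = 258.23°
Final bearing θ₂ = (initial bearing from the destination back to the start) + 180° = 296.86°
Δθ = θ₂ − θ₁ = +38.6°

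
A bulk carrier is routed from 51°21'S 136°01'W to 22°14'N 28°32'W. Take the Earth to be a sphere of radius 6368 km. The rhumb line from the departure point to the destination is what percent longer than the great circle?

Great circle: σ = 2.0592 rad → d_gc = Rσ = 13112.8 km
Rhumb: Δφ = +1.2843, Δλ = +1.8759, Δψ = +1.4460, q = Δφ/Δψ = 0.8881 → d_rh = R√(Δφ²+q²Δλ²) = 13395.8 km
Excess = (13395.8 − 13112.8) / 13112.8 = 283.0 / 13112.8 = 2.16% ≈ 2.2%

2.2%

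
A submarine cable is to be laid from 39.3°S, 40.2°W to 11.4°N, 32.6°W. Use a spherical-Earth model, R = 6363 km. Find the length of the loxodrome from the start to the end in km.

5685 km

Δψ = ln[tan(π/4+φ₂/2)/tan(π/4+φ₁/2)] = +0.9473;  Δφ = +0.8849 rad,  Δλ = +0.1326 rad
q = Δφ/Δψ = 0.9341
d = R·√(Δφ² + q²Δλ²) = 6363·0.89351 = 5685 km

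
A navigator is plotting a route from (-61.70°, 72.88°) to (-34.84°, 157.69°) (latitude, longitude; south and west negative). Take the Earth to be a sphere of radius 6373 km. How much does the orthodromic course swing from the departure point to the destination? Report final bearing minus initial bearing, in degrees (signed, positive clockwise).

-70.0°

At departure: θ₁ = atan2(sin Δλ cos φ₂, cos φ₁ sin φ₂ − sin φ₁ cos φ₂ cos Δλ) = 104.11°
At arrival: θ₂ = atan2(sin Δλ cos φ₁, −cos φ₂ sin φ₁ + sin φ₂ cos φ₁ cos Δλ) = 34.07°
Δθ = θ₂ − θ₁ = -70.0°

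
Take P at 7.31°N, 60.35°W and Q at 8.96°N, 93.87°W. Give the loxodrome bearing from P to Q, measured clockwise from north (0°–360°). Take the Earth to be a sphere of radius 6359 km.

Meridional parts: M(φ₁)=+0.1279, M(φ₂)=+0.1570 → ΔM = +0.0291;  Δλ = -0.5850 rad
tan C = Δλ / ΔM = -20.1100 → C = 272.85°

272.8°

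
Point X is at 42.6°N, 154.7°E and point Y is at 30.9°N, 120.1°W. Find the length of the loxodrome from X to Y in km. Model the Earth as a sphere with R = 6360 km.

Δψ = ln[tan(π/4+φ₂/2)/tan(π/4+φ₁/2)] = -0.2558;  Δφ = -0.2042 rad,  Δλ = +1.4870 rad
q = Δφ/Δψ = 0.7983
d = R·√(Δφ² + q²Δλ²) = 6360·1.20452 = 7661 km

7661 km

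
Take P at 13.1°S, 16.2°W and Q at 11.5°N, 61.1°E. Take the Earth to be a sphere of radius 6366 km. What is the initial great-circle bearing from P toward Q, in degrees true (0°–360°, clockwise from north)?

θ = atan2( sin Δλ·cos φ₂ ,  cos φ₁ sin φ₂ − sin φ₁ cos φ₂ cos Δλ )
  = atan2(+0.9560, +0.2430) = 75.74°

75.7°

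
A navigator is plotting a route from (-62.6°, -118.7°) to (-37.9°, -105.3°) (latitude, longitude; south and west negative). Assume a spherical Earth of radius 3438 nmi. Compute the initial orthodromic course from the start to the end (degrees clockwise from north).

24.6°

N = sin Δλ·cos φ₂ = +0.1829;  D = cos φ₁ sin φ₂ − sin φ₁ cos φ₂ cos Δλ = +0.3988
initial course = atan2(N, D) = 24.63°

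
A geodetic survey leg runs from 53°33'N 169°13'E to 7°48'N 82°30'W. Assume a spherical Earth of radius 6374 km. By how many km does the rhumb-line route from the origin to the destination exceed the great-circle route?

613 km

Great circle: cos σ = sin φ₁ sin φ₂ + cos φ₁ cos φ₂ cos Δλ,  σ = 1.6464 rad → d_gc = 10493.9 km
Rhumb line: Δψ = -0.9743, q = Δφ/Δψ = 0.8195, d_rh = R√(Δφ²+q²Δλ²) = 11106.9 km
Excess = 11106.9 − 10493.9 = 613.0 ≈ 613 km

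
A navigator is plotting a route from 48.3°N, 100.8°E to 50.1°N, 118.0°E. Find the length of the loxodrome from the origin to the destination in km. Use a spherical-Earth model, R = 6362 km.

1264 km

Δψ = ln[tan(π/4+φ₂/2)/tan(π/4+φ₁/2)] = +0.0481;  Δφ = +0.0314 rad,  Δλ = +0.3002 rad
q = Δφ/Δψ = 0.6533
d = R·√(Δφ² + q²Δλ²) = 6362·0.19863 = 1264 km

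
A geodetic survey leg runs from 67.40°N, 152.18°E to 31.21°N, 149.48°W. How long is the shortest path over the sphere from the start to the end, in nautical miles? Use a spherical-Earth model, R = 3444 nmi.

2969 nmi

Haversine: a = sin²(Δφ/2)+cos φ₁ cos φ₂ sin²(Δλ/2) = 0.17455;  σ = 2·atan2(√a,√(1−a))
σ = 49.390° → d = Rσ = 3444·0.86203 = 2969 nmi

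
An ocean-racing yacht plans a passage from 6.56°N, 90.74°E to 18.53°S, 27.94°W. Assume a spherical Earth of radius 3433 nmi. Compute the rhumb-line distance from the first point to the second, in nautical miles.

Rhumb course C = atan2(Δλ, Δψ) with Δψ = ln[tan(π/4+φ₂/2)/tan(π/4+φ₁/2)] = -0.4439, Δλ = -2.0714 → C = 257.90°
d = R·|Δφ| / |cos C| = 3433·0.43790 / 0.20957 = 7173 nmi

7173 nmi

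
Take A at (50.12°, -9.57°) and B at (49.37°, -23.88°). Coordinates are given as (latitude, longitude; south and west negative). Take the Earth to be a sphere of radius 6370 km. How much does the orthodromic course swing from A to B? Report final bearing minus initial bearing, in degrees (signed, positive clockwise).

At departure: θ₁ = atan2(sin Δλ cos φ₂, cos φ₁ sin φ₂ − sin φ₁ cos φ₂ cos Δλ) = 270.86°
At arrival: θ₂ = atan2(sin Δλ cos φ₁, −cos φ₂ sin φ₁ + sin φ₂ cos φ₁ cos Δλ) = 259.91°
Δθ = θ₂ − θ₁ = -10.9°

-10.9°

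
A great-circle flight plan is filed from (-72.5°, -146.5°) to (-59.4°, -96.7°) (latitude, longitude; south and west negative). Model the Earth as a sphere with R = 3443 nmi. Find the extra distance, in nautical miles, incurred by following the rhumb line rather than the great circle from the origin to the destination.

Great circle: cos σ = sin φ₁ sin φ₂ + cos φ₁ cos φ₂ cos Δλ,  σ = 0.4035 rad → d_gc = 1389.1 nmi
Rhumb line: Δψ = +0.5752, q = Δφ/Δψ = 0.3975, d_rh = R√(Δφ²+q²Δλ²) = 1426.5 nmi
Excess = 1426.5 − 1389.1 = 37.4 ≈ 37 nmi

37 nmi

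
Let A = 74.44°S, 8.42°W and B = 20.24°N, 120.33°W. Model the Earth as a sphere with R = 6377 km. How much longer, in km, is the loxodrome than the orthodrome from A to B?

868 km

Great circle: cos σ = sin φ₁ sin φ₂ + cos φ₁ cos φ₂ cos Δλ,  σ = 2.0122 rad → d_gc = 12831.7 km
Rhumb line: Δψ = +2.3513, q = Δφ/Δψ = 0.7028, d_rh = R√(Δφ²+q²Δλ²) = 13699.3 km
Excess = 13699.3 − 12831.7 = 867.6 ≈ 868 km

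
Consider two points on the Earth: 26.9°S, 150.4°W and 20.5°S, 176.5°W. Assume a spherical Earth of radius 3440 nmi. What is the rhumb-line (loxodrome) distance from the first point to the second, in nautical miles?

Δψ = ln[tan(π/4+φ₂/2)/tan(π/4+φ₁/2)] = +0.1221;  Δφ = +0.1117 rad,  Δλ = -0.4555 rad
q = Δφ/Δψ = 0.9150
d = R·√(Δφ² + q²Δλ²) = 3440·0.43152 = 1484 nmi

1484 nmi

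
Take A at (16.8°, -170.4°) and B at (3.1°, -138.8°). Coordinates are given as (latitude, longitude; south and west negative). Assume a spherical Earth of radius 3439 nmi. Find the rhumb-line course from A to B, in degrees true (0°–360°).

113.8°

Meridional parts: M(φ₁)=+0.2975, M(φ₂)=+0.0541 → ΔM = -0.2434;  Δλ = +0.5515 rad
tan C = Δλ / ΔM = -2.2661 → C = 113.81°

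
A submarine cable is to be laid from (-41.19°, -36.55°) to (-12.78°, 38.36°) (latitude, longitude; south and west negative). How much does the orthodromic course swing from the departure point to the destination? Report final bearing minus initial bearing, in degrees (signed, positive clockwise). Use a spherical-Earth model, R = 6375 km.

-39.5°

Initial bearing θ₁ = atan2(sin Δλ cos φ₂, cos φ₁ sin φ₂ − sin φ₁ cos φ₂ cos Δλ) = 89.96°
Final bearing θ₂ = (initial bearing from the destination back to the start) + 180° = 50.50°
Δθ = θ₂ − θ₁ = -39.5°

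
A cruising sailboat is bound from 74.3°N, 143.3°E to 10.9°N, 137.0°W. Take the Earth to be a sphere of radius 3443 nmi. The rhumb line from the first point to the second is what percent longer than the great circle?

4.6%

Great circle: σ = 1.3392 rad → d_gc = Rσ = 4610.8 nmi
Rhumb: Δφ = -1.1065, Δλ = +1.3910, Δψ = -1.7900, q = Δφ/Δψ = 0.6182 → d_rh = R√(Δφ²+q²Δλ²) = 4824.9 nmi
Excess = (4824.9 − 4610.8) / 4610.8 = 214.1 / 4610.8 = 4.64% ≈ 4.6%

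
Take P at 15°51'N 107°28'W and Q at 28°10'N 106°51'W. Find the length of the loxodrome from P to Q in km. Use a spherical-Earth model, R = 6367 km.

1370 km

Δψ = ln[tan(π/4+φ₂/2)/tan(π/4+φ₁/2)] = +0.2325;  Δφ = +0.2150 rad,  Δλ = +0.0108 rad
q = Δφ/Δψ = 0.9248
d = R·√(Δφ² + q²Δλ²) = 6367·0.21520 = 1370 km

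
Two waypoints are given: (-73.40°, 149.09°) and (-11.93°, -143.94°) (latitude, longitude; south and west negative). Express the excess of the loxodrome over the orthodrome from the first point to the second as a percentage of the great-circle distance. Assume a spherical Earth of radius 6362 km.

3.2%

Great circle: σ = 1.2583 rad → d_gc = Rσ = 8005.2 km
Rhumb: Δφ = +1.0729, Δλ = +1.1688, Δψ = +1.7152, q = Δφ/Δψ = 0.6255 → d_rh = R√(Δφ²+q²Δλ²) = 8259.7 km
Excess = (8259.7 − 8005.2) / 8005.2 = 254.5 / 8005.2 = 3.18% ≈ 3.2%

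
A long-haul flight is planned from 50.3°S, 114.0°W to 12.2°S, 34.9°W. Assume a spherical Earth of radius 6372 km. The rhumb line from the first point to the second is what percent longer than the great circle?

2.7%

Great circle: σ = 1.2863 rad → d_gc = Rσ = 8196.4 km
Rhumb: Δφ = +0.6650, Δλ = +1.3806, Δψ = +0.8043, q = Δφ/Δψ = 0.8268 → d_rh = R√(Δφ²+q²Δλ²) = 8417.3 km
Excess = (8417.3 − 8196.4) / 8196.4 = 220.9 / 8196.4 = 2.70% ≈ 2.7%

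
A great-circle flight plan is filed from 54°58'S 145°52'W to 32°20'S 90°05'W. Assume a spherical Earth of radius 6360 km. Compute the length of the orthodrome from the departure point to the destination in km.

4963 km

Haversine: a = sin²(Δφ/2)+cos φ₁ cos φ₂ sin²(Δλ/2) = 0.14465;  σ = 2·atan2(√a,√(1−a))
σ = 44.709° → d = Rσ = 6360·0.78031 = 4963 km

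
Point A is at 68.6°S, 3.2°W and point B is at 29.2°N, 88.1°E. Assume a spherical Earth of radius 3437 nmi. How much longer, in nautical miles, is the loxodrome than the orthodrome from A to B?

197 nmi

Great circle: cos σ = sin φ₁ sin φ₂ + cos φ₁ cos φ₂ cos Δλ,  σ = 2.0504 rad → d_gc = 7047.3 nmi
Rhumb line: Δψ = +2.1995, q = Δφ/Δψ = 0.7761, d_rh = R√(Δφ²+q²Δλ²) = 7244.5 nmi
Excess = 7244.5 − 7047.3 = 197.2 ≈ 197 nmi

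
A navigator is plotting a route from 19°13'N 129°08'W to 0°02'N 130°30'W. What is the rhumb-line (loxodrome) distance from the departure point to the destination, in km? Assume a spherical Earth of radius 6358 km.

Rhumb course C = atan2(Δλ, Δψ) with Δψ = ln[tan(π/4+φ₂/2)/tan(π/4+φ₁/2)] = -0.3413, Δλ = -0.0239 → C = 184.00°
d = R·|Δφ| / |cos C| = 6358·0.33481 / 0.99757 = 2134 km

2134 km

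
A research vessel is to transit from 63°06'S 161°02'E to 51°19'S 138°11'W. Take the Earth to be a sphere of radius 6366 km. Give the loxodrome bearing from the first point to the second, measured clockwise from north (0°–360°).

Δψ = ln[tan(π/4+φ₂/2)/tan(π/4+φ₁/2)] = +0.3837
Δλ = +1.0609 rad (taken the short way round)
course = atan2(Δλ, Δψ) = 70.12°

70.1°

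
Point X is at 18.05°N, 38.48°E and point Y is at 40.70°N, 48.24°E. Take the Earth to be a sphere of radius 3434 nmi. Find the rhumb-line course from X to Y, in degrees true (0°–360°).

20.4°

Δψ = ln[tan(π/4+φ₂/2)/tan(π/4+φ₁/2)] = +0.4586
Δλ = +0.1703 rad (taken the short way round)
course = atan2(Δλ, Δψ) = 20.38°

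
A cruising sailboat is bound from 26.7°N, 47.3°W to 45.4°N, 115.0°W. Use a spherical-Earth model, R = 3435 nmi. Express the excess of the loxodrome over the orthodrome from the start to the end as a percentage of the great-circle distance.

2.3%

Great circle: σ = 0.9789 rad → d_gc = Rσ = 3362.4 nmi
Rhumb: Δφ = +0.3264, Δλ = -1.1816, Δψ = +0.4074, q = Δφ/Δψ = 0.8011 → d_rh = R√(Δφ²+q²Δλ²) = 3439.1 nmi
Excess = (3439.1 − 3362.4) / 3362.4 = 76.7 / 3362.4 = 2.28% ≈ 2.3%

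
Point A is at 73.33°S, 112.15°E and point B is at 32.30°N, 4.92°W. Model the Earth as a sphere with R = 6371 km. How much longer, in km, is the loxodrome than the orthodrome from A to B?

Great circle: cos σ = sin φ₁ sin φ₂ + cos φ₁ cos φ₂ cos Δλ,  σ = 2.2424 rad → d_gc = 14286.3 km
Rhumb line: Δψ = +2.5169, q = Δφ/Δψ = 0.7325, d_rh = R√(Δφ²+q²Δλ²) = 15128.7 km
Excess = 15128.7 − 14286.3 = 842.4 ≈ 842 km

842 km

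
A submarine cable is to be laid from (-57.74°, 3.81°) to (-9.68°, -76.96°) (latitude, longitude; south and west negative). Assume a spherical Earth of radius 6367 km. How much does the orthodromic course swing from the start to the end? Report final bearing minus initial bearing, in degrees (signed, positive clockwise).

At departure: θ₁ = atan2(sin Δλ cos φ₂, cos φ₁ sin φ₂ − sin φ₁ cos φ₂ cos Δλ) = 272.59°
At arrival: θ₂ = atan2(sin Δλ cos φ₁, −cos φ₂ sin φ₁ + sin φ₂ cos φ₁ cos Δλ) = 327.25°
Δθ = θ₂ − θ₁ = +54.7°

+54.7°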